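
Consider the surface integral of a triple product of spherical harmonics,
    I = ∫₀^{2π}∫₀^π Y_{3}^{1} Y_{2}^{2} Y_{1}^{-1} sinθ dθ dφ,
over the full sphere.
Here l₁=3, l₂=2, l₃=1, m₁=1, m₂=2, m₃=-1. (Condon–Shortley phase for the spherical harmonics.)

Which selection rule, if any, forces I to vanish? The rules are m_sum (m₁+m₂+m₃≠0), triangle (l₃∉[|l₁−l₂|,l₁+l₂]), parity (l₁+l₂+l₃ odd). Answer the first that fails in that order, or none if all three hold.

m_sum

m₁+m₂+m₃ = 1 + 2 − 1 = 2  ✗
triangle: |3−2|=1 ≤ l₃=1 ≤ 3+2=5
parity: l₁+l₂+l₃ = 6 is even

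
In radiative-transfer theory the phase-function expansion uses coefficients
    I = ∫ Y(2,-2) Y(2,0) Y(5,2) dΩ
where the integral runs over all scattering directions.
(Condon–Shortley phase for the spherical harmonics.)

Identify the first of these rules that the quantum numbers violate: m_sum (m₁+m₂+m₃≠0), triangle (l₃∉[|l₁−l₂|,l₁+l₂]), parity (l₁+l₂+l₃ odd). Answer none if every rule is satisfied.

m₁+m₂+m₃ = -2 + 0 + 2 = 0  ✓
triangle: |2−2|=0 ≤ l₃=5 ≤ 2+2=4  ✗
parity: l₁+l₂+l₃ = 9 is odd

triangle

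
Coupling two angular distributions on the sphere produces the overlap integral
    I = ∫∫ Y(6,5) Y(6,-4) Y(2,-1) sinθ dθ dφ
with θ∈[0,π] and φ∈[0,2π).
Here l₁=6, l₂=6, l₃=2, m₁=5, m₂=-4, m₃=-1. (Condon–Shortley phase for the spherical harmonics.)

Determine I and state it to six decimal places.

-0.197649

m-sum 0 ✓  L=14 even ✓  0≤2≤12 ✓
Π(2lᵢ+1) = 13×13×5 = 845
triangle coeff Δ(6,6,2) = 1/90090
Σ_t [4,6]: t=4:+1/69120 t=5:−1/14400 t=6:+1/69120 = -7/172800
(3j)²=14/715 [(6 6 2; 0 0 0)], sign=-1
Σ_t [0,1]: t=0:+1/7257600 t=1:−1/725760 = -1/806400
(3j)²=27/910 [(6 6 2; 5 -4 -1)], sign=+1
⇒ 4πI² = 27/55
I = (-1)√(27/55/(4π)) = -0.19764945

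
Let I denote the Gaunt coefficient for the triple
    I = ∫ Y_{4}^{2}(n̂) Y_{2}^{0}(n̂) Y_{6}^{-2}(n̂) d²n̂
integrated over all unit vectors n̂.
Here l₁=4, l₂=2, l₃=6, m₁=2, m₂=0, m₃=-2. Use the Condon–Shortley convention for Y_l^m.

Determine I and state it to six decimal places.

0.206144

Rules hold: Σm=0, L=12 even, 2≤6≤6.
N = 9·5·13 = 585
Δ = 0!·8!·4!/13! = 1/6435
Racah Σ t=0..0: t=0:+1/2304 = 1/2304
⇒ 3j(4 2 6; 0 0 0)² = 5/143, sgn +1
Racah Σ t=0..0: t=0:+1/5760 = 1/5760
⇒ 3j(4 2 6; 2 0 -2)² = 56/2145, sgn +1
4πI² = N·(3j₀)²·(3jₘ)² = 840/1573
I = +1·√(0.534011/4π) = 0.20614383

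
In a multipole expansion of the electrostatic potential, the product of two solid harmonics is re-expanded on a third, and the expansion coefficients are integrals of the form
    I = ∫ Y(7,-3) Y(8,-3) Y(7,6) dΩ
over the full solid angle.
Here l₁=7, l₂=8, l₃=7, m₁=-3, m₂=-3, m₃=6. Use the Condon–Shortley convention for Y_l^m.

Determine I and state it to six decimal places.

m-sum 0 ✓  L=22 even ✓  1≤7≤15 ✓
Π(2lᵢ+1) = 15×17×15 = 3825
triangle coeff Δ(7,8,7) = 1/22086194130
Σ_t [1,7]: t=1:−1/18289152000 t=2:+1/248832000 t=3:−1/24883200 t=4:+1/11943936 t=5:−1/24883200 t=6:+1/248832000 t=7:−1/18289152000 = 11/975421440
(3j)²=1750/289731 [(7 8 7; 0 0 0)], sign=-1
Σ_t [4,5]: t=4:+1/2090188800 t=5:−1/3483648000 = 1/5225472000
(3j)²=32/7429 [(7 8 7; -3 -3 6)], sign=-1
⇒ 4πI² = 4200000/42204149
I = (+1)√(4200000/42204149/(4π)) = 0.08899019

0.088990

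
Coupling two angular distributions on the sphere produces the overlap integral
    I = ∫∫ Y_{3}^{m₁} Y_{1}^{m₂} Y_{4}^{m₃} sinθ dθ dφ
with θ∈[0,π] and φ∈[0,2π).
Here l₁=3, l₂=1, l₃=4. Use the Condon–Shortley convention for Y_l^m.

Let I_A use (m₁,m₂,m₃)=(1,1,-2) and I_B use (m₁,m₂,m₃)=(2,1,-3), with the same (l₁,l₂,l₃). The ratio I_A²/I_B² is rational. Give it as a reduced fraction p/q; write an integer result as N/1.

5/7

Same 3,1,4: normalisation and zero-m 3j drop out of the ratio.
A: Δ: 0! 6! 2! / 9! → 1/252; sum: t=0:+1/96 = 1/96; 3j²(3 1 4; 1 1 -2) = Δ·Π!·Σ² = 5/84  (sign +1)
B: Δ: 0! 6! 2! / 9! → 1/252; sum: t=0:+1/240 = 1/240; 3j²(3 1 4; 2 1 -3) = Δ·Π!·Σ² = 1/12  (sign -1)
I_A²/I_B² = (5/84)/(1/12) = 5/7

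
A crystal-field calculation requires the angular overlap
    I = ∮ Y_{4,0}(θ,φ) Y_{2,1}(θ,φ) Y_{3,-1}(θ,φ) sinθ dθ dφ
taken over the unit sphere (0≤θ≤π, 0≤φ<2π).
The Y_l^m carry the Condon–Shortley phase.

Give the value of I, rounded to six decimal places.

Σlᵢ=9 odd — θ-integrand is odd under cosθ→−cosθ; I=0

0.000000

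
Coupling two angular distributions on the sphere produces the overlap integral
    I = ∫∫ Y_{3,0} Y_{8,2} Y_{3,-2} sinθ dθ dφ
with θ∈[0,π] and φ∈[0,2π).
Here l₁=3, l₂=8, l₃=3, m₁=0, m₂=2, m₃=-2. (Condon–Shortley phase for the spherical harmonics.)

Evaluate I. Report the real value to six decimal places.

0.000000

l₃=3 ∉ [5,11] — triangle fails ⇒ I = 0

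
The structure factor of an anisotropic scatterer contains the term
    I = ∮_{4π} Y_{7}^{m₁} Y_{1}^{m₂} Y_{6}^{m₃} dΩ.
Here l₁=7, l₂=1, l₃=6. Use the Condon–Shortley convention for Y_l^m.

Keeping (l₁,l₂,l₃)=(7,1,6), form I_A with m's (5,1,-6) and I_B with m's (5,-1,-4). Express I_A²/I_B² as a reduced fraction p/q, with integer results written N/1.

Same 7,1,6: normalisation and zero-m 3j drop out of the ratio.
A: Δ: 2! 12! 0! / 15! → 1/1365; sum: t=2:+1/958003200 = 1/958003200; 3j²(7 1 6; 5 1 -6) = Δ·Π!·Σ² = 1/1365  (sign +1)
B: Δ: 2! 12! 0! / 15! → 1/1365; sum: t=0:+1/14515200 = 1/14515200; 3j²(7 1 6; 5 -1 -4) = Δ·Π!·Σ² = 22/455  (sign +1)
I_A²/I_B² = (1/1365)/(22/455) = 1/66

1/66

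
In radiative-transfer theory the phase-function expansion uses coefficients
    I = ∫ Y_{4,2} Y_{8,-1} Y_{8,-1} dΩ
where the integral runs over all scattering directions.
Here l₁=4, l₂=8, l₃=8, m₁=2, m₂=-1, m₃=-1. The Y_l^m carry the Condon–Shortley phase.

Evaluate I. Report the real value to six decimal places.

m-sum 0 ✓  L=20 even ✓  4≤8≤12 ✓
Π(2lᵢ+1) = 9×17×17 = 2601
triangle coeff Δ(4,8,8) = 1/185175900
Σ_t [0,4]: t=0:+1/557383680 t=1:−1/21772800 t=2:+1/8294400 t=3:−1/21772800 t=4:+1/557383680 = 1/30965760
(3j)²=36/4199 [(4 8 8; 0 0 0)], sign=+1
Σ_t [0,2]: t=0:+1/58060800 t=1:−1/18662400 t=2:+1/58060800 = -1/52254720
(3j)²=40/4199 [(4 8 8; 2 -1 -1)], sign=+1
⇒ 4πI² = 12960/61009
I = (+1)√(12960/61009/(4π)) = 0.13001714

0.130017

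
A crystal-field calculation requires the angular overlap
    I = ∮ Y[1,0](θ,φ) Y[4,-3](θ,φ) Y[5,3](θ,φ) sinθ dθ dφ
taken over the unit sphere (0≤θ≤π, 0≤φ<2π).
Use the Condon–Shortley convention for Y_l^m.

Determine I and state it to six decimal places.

-0.196426

Rules hold: Σm=0, L=10 even, 3≤5≤5.
N = 3·9·11 = 297
Δ = 0!·2!·8!/11! = 1/495
Racah Σ t=0..0: t=0:+1/576 = 1/576
⇒ 3j(1 4 5; 0 0 0)² = 5/99, sgn -1
Racah Σ t=0..0: t=0:+1/5040 = 1/5040
⇒ 3j(1 4 5; 0 -3 3)² = 16/495, sgn +1
4πI² = N·(3j₀)²·(3jₘ)² = 16/33
I = -1·√(0.484848/4π) = -0.19642560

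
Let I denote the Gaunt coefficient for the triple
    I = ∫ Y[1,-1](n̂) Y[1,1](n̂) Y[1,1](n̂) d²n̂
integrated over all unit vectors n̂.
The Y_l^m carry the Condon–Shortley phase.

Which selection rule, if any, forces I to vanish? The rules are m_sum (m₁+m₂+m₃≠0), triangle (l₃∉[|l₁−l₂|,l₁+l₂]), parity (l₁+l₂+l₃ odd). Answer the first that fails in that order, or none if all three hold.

m_sum

m₁+m₂+m₃ = -1 + 1 + 1 = 1  ✗
triangle: |1−1|=0 ≤ l₃=1 ≤ 1+1=2
parity: l₁+l₂+l₃ = 3 is odd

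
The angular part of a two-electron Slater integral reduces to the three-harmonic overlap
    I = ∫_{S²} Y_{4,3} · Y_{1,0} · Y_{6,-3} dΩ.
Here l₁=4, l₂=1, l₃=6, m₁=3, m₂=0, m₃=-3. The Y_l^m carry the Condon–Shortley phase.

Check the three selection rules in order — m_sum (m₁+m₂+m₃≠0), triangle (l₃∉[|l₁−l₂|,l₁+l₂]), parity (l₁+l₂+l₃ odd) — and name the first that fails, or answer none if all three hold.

triangle

Σmᵢ = 0  ✓
l₃∈[|l₁−l₂|,l₁+l₂]=[3,5], have l₃=6  ✗
Σlᵢ = 11 ⇒ odd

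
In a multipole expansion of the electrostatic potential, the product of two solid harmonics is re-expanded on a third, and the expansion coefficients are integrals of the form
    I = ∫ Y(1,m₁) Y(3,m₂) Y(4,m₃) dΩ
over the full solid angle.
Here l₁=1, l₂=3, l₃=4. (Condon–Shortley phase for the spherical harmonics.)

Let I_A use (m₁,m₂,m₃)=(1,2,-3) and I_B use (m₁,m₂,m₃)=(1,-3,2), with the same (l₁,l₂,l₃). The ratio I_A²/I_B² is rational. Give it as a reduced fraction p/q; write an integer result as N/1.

Shared (l₁,l₂,l₃)=(1,3,4): N and (l;000)² cancel in I_A²/I_B².
A: Δ = 0!·2!·6!/9! = 1/252; Racah Σ t=0..0: t=0:+1/240 = 1/240; ⇒ 3j(1 3 4; 1 2 -3)² = 1/12, sgn -1
B: Δ = 0!·2!·6!/9! = 1/252; Racah Σ t=0..0: t=0:+1/1440 = 1/1440; ⇒ 3j(1 3 4; 1 -3 2)² = 1/252, sgn +1
I_A²/I_B² = (1/12)/(1/252) = 21/1

21/1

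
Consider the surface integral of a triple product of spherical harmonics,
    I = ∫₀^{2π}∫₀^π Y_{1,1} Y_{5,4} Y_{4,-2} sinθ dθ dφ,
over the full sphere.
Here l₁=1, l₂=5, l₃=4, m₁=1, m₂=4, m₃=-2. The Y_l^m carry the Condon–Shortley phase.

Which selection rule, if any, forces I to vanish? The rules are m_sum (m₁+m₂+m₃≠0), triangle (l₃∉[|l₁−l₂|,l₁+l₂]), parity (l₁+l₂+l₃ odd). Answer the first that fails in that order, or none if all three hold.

m_sum

m₁+m₂+m₃ = 1 + 4 − 2 = 3  ✗
triangle: |1−5|=4 ≤ l₃=4 ≤ 1+5=6
parity: l₁+l₂+l₃ = 10 is even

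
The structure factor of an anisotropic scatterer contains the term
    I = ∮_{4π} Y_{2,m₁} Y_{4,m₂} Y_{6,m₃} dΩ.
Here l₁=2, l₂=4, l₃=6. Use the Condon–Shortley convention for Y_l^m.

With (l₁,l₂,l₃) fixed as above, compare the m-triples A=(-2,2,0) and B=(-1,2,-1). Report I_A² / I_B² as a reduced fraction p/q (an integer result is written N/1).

Same 2,4,6: normalisation and zero-m 3j drop out of the ratio.
A: Δ: 0! 4! 8! / 13! → 1/6435; sum: t=0:+1/34560 = 1/34560; 3j²(2 4 6; -2 2 0) = Δ·Π!·Σ² = 1/429  (sign +1)
B: Δ: 0! 4! 8! / 13! → 1/6435; sum: t=0:+1/8640 = 1/8640; 3j²(2 4 6; -1 2 -1) = Δ·Π!·Σ² = 14/1287  (sign -1)
I_A²/I_B² = (1/429)/(14/1287) = 3/14

3/14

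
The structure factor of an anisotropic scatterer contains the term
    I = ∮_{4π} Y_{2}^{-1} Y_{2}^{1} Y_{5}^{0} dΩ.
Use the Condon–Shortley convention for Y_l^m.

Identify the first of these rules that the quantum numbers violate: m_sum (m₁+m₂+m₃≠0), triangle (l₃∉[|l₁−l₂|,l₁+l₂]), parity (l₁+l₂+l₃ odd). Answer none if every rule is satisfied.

Σmᵢ = 0  ✓
l₃∈[|l₁−l₂|,l₁+l₂]=[0,4], have l₃=5  ✗
Σlᵢ = 9 ⇒ odd

triangle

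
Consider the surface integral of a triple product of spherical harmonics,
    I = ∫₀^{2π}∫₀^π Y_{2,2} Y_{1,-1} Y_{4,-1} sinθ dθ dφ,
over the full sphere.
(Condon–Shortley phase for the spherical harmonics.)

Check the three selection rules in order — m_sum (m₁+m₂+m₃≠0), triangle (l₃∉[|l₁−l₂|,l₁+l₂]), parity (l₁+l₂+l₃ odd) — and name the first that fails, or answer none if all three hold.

triangle

azimuthal sum: 2 − 1 − 1 = 0  ✓
1 ≤ 4 ≤ 3 (triangle on l)  ✗
L = 2 + 1 + 4 = 7 (odd)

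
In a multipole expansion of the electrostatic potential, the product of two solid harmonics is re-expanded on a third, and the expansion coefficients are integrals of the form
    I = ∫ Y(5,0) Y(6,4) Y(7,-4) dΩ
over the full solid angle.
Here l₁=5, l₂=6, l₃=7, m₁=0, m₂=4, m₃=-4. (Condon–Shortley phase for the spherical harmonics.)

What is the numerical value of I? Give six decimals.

Checks pass: Σm=0; 18 even; l₃=7∈[1,11].
(2·5+1)(2·6+1)(2·7+1) = 2145
Δ: 4! 6! 8! / 19! → 1/174594420
sum: t=0:+1/4147200 t=1:−1/207360 t=2:+1/82944 t=3:−1/207360 t=4:+1/4147200 = 1/345600
3j²(5 6 7; 0 0 0) = Δ·Π!·Σ² = 420/46189  (sign -1)
sum: t=2:+1/5806080 t=3:−1/1451520 t=4:+1/4147200 = -1/3628800
3j²(5 6 7; 0 4 -4) = Δ·Π!·Σ² = 320/29393  (sign +1)
combine: 4πI² = 2145·420/46189·320/29393 = 288000/1356277
take √, sign -1: I = -0.12999215

-0.129992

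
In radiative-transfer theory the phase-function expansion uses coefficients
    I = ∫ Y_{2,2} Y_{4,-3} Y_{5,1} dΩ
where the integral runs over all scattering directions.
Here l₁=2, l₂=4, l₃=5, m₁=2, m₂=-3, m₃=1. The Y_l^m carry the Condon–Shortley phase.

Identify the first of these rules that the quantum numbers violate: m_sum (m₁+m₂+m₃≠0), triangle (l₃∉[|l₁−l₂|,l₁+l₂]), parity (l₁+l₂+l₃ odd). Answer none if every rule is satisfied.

parity

m₁+m₂+m₃ = 2 − 3 + 1 = 0  ✓
triangle: |2−4|=2 ≤ l₃=5 ≤ 2+4=6  ✓
parity: l₁+l₂+l₃ = 11 is odd  ✗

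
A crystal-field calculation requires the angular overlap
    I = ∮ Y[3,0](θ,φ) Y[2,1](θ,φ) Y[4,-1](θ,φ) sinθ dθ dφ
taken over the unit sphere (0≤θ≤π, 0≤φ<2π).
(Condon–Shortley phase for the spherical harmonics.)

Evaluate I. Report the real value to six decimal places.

0.000000

Σlᵢ=9 odd — θ-integrand is odd under cosθ→−cosθ; I=0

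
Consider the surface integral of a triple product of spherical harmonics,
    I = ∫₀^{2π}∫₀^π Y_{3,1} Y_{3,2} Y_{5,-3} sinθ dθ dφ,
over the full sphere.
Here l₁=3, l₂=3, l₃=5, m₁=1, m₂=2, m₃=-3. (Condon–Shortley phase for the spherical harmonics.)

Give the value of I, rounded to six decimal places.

l₁+l₂+l₃=11 is odd: 3j(l;000)=0 ⇒ I=0

0.000000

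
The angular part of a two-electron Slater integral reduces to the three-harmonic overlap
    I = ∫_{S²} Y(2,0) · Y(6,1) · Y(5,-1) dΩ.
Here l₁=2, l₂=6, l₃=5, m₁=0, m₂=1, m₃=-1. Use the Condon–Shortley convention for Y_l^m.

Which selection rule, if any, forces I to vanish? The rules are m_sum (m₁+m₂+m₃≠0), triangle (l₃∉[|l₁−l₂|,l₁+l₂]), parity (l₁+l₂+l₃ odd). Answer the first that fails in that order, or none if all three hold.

parity

azimuthal sum: 0 + 1 − 1 = 0  ✓
4 ≤ 5 ≤ 8 (triangle on l)  ✓
L = 2 + 6 + 5 = 13 (odd)  ✗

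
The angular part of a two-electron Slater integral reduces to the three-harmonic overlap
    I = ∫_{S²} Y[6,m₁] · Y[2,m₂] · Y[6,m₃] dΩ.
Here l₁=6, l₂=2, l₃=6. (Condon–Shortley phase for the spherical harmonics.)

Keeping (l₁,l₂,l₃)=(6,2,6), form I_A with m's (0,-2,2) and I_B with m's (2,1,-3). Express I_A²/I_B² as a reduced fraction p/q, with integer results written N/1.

Shared (l₁,l₂,l₃)=(6,2,6): N and (l;000)² cancel in I_A²/I_B².
A: Δ = 2!·10!·2!/15! = 1/90090; Racah Σ t=0..0: t=0:+1/69120 = 1/69120; ⇒ 3j(6 2 6; 0 -2 2)² = 4/143, sgn +1
B: Δ = 2!·10!·2!/15! = 1/90090; Racah Σ t=1..2: t=1:−1/60480 t=2:+1/161280 = -1/96768; ⇒ 3j(6 2 6; 2 1 -3)² = 15/1001, sgn +1
I_A²/I_B² = (4/143)/(15/1001) = 28/15

28/15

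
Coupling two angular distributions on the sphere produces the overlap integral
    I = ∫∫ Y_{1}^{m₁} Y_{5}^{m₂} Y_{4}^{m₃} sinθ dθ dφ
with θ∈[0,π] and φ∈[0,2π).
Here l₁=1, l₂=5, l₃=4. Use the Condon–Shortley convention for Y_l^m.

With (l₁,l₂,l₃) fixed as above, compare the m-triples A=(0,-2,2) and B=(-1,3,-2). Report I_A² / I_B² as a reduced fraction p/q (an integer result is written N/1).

l's match ⇒ only the (l;m) 3-j factors differ between A and B.
A: triangle coeff Δ(1,5,4) = 1/495; Σ_t [1,1]: t=1:−1/1440 = -1/1440; (3j)²=7/165 [(1 5 4; 0 -2 2)], sign=-1
B: triangle coeff Δ(1,5,4) = 1/495; Σ_t [2,2]: t=2:+1/2880 = 1/2880; (3j)²=28/495 [(1 5 4; -1 3 -2)], sign=+1
I_A²/I_B² = (7/165)/(28/495) = 3/4

3/4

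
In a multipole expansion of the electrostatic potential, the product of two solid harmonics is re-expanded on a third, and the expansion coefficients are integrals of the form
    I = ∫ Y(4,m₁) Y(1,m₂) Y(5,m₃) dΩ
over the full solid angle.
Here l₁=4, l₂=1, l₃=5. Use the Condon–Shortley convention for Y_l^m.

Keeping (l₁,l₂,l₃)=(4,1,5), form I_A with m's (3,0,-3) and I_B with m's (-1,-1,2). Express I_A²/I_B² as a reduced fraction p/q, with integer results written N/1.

16/21

l's match ⇒ only the (l;m) 3-j factors differ between A and B.
A: triangle coeff Δ(4,1,5) = 1/495; Σ_t [0,0]: t=0:+1/5040 = 1/5040; (3j)²=16/495 [(4 1 5; 3 0 -3)], sign=+1
B: triangle coeff Δ(4,1,5) = 1/495; Σ_t [0,0]: t=0:+1/1440 = 1/1440; (3j)²=7/165 [(4 1 5; -1 -1 2)], sign=-1
I_A²/I_B² = (16/495)/(7/165) = 16/21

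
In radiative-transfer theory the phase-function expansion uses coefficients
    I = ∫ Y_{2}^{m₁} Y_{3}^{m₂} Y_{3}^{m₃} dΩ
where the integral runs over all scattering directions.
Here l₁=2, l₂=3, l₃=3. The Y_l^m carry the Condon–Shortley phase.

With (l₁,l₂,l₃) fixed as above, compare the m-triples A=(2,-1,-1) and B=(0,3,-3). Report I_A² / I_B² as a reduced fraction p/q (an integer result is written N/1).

24/25

l's match ⇒ only the (l;m) 3-j factors differ between A and B.
A: triangle coeff Δ(2,3,3) = 1/3780; Σ_t [0,0]: t=0:+1/16 = 1/16; (3j)²=2/35 [(2 3 3; 2 -1 -1)], sign=+1
B: triangle coeff Δ(2,3,3) = 1/3780; Σ_t [2,2]: t=2:+1/96 = 1/96; (3j)²=5/84 [(2 3 3; 0 3 -3)], sign=+1
I_A²/I_B² = (2/35)/(5/84) = 24/25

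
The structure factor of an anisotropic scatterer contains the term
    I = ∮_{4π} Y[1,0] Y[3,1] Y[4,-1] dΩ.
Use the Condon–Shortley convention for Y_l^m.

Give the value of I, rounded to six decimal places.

m-sum 0 ✓  L=8 even ✓  2≤4≤4 ✓
Π(2lᵢ+1) = 3×7×9 = 189
triangle coeff Δ(1,3,4) = 1/252
Σ_t [0,0]: t=0:+1/36 = 1/36
(3j)²=4/63 [(1 3 4; 0 0 0)], sign=+1
Σ_t [0,0]: t=0:+1/48 = 1/48
(3j)²=5/84 [(1 3 4; 0 1 -1)], sign=-1
⇒ 4πI² = 5/7
I = (-1)√(5/7/(4π)) = -0.23841361

-0.238414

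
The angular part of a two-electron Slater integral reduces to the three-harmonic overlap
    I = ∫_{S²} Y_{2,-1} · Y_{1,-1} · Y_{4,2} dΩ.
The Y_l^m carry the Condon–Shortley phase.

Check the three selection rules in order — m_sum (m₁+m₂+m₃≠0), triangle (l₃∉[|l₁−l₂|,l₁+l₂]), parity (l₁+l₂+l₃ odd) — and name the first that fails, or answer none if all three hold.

triangle

azimuthal sum: -1 − 1 + 2 = 0  ✓
1 ≤ 4 ≤ 3 (triangle on l)  ✗
L = 2 + 1 + 4 = 7 (odd)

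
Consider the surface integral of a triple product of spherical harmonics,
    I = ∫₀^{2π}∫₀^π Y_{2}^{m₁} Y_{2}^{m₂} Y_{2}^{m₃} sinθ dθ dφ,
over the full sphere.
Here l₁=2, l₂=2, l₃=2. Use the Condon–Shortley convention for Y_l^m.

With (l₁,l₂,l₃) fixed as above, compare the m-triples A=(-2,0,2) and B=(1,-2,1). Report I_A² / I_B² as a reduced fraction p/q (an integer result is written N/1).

2/3

Same 2,2,2: normalisation and zero-m 3j drop out of the ratio.
A: Δ: 2! 2! 2! / 7! → 1/630; sum: t=2:+1/8 = 1/8; 3j²(2 2 2; -2 0 2) = Δ·Π!·Σ² = 2/35  (sign +1)
B: Δ: 2! 2! 2! / 7! → 1/630; sum: t=0:+1/4 = 1/4; 3j²(2 2 2; 1 -2 1) = Δ·Π!·Σ² = 3/35  (sign -1)
I_A²/I_B² = (2/35)/(3/35) = 2/3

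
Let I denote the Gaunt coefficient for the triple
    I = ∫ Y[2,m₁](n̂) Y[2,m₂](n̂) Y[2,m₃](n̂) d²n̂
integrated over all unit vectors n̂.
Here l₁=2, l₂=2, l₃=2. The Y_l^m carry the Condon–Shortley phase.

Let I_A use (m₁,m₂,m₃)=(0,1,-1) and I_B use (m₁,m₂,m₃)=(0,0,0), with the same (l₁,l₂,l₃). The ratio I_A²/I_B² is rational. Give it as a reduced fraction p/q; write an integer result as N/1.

1/4

l's match ⇒ only the (l;m) 3-j factors differ between A and B.
A: triangle coeff Δ(2,2,2) = 1/630; Σ_t [1,2]: t=1:−1/2 t=2:+1/4 = -1/4; (3j)²=1/70 [(2 2 2; 0 1 -1)], sign=+1
B: triangle coeff Δ(2,2,2) = 1/630; Σ_t [0,2]: t=0:+1/8 t=1:−1/1 t=2:+1/8 = -3/4; (3j)²=2/35 [(2 2 2; 0 0 0)], sign=-1
I_A²/I_B² = (1/70)/(2/35) = 1/4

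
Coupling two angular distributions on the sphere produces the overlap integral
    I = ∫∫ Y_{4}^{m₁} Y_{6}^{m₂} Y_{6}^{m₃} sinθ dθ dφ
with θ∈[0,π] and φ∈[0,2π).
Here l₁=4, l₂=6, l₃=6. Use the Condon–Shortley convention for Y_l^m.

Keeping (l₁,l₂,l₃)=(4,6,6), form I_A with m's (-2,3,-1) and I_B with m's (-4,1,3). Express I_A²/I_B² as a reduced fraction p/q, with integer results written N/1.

Same 4,6,6: normalisation and zero-m 3j drop out of the ratio.
A: Δ: 4! 4! 8! / 17! → 1/15315300; sum: t=2:+1/483840 t=3:−1/51840 t=4:+1/69120 = -1/362880; 3j²(4 6 6; -2 3 -1) = Δ·Π!·Σ² = 16/17017  (sign +1)
B: Δ: 4! 4! 8! / 17! → 1/15315300; sum: t=4:+1/414720 = 1/414720; 3j²(4 6 6; -4 1 3) = Δ·Π!·Σ² = 49/2431  (sign -1)
I_A²/I_B² = (16/17017)/(49/2431) = 16/343

16/343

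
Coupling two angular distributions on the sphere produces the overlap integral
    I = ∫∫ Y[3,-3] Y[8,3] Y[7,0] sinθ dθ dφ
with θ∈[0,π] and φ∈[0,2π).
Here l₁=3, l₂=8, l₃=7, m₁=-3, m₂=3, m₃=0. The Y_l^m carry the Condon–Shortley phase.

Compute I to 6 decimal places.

Rules hold: Σm=0, L=18 even, 5≤7≤11.
N = 7·17·15 = 1785
Δ = 4!·2!·12!/19! = 1/5290740
Racah Σ t=1..3: t=1:−1/7257600 t=2:+1/2073600 t=3:−1/7257600 = 1/4838400
⇒ 3j(3 8 7; 0 0 0)² = 252/20995, sgn -1
Racah Σ t=4..4: t=4:+1/29030400 = 1/29030400
⇒ 3j(3 8 7; -3 3 0)² = 165/8398, sgn -1
4πI² = N·(3j₀)²·(3jₘ)² = 436590/1037153
I = +1·√(0.42095/4π) = 0.18302506

0.183025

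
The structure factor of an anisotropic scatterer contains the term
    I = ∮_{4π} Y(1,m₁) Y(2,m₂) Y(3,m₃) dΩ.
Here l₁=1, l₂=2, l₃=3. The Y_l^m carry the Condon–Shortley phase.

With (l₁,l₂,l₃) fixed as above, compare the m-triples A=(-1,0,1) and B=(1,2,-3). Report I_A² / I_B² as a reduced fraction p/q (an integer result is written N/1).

2/5

Shared (l₁,l₂,l₃)=(1,2,3): N and (l;000)² cancel in I_A²/I_B².
A: Δ = 0!·2!·4!/7! = 1/105; Racah Σ t=0..0: t=0:+1/8 = 1/8; ⇒ 3j(1 2 3; -1 0 1)² = 2/35, sgn +1
B: Δ = 0!·2!·4!/7! = 1/105; Racah Σ t=0..0: t=0:+1/48 = 1/48; ⇒ 3j(1 2 3; 1 2 -3)² = 1/7, sgn +1
I_A²/I_B² = (2/35)/(1/7) = 2/5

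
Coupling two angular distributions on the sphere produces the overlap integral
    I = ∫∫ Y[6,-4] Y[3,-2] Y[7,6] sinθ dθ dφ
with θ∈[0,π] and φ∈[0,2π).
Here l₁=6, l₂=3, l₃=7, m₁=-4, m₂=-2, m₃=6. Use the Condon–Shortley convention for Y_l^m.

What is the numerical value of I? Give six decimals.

0.183421

m-sum 0 ✓  L=16 even ✓  3≤7≤9 ✓
Π(2lᵢ+1) = 13×7×15 = 1365
triangle coeff Δ(6,3,7) = 1/2042040
Σ_t [0,2]: t=0:+1/207360 t=1:−1/57600 t=2:+1/207360 = -1/129600
(3j)²=168/12155 [(6 3 7; 0 0 0)], sign=+1
Σ_t [0,1]: t=0:+1/43545600 t=1:−1/8709120 = -1/10886400
(3j)²=8/357 [(6 3 7; -4 -2 6)], sign=+1
⇒ 4πI² = 1344/3179
I = (+1)√(1344/3179/(4π)) = 0.18342116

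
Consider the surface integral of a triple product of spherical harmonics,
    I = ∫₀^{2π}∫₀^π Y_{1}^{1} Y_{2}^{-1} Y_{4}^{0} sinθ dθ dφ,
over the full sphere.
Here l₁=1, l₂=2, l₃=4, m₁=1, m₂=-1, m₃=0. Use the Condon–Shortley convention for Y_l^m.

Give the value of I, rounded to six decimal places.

l₃=4 ∉ [1,3] — triangle fails ⇒ I = 0

0.000000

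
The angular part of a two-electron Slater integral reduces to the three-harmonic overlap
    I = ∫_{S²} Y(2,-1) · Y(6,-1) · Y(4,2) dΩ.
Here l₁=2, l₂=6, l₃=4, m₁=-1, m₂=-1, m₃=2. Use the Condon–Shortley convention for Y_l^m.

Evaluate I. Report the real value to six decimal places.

Rules hold: Σm=0, L=12 even, 4≤4≤8.
N = 5·13·9 = 585
Δ = 4!·0!·8!/13! = 1/6435
Racah Σ t=2..2: t=2:+1/2304 = 1/2304
⇒ 3j(2 6 4; 0 0 0)² = 5/143, sgn +1
Racah Σ t=3..3: t=3:−1/8640 = -1/8640
⇒ 3j(2 6 4; -1 -1 2)² = 14/1287, sgn -1
4πI² = N·(3j₀)²·(3jₘ)² = 350/1573
I = -1·√(0.222505/4π) = -0.13306527

-0.133065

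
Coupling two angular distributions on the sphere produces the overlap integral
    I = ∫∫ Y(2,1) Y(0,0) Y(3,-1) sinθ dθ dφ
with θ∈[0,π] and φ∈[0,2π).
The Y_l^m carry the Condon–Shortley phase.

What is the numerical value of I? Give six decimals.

l₃=3 ∉ [2,2] — triangle fails ⇒ I = 0

0.000000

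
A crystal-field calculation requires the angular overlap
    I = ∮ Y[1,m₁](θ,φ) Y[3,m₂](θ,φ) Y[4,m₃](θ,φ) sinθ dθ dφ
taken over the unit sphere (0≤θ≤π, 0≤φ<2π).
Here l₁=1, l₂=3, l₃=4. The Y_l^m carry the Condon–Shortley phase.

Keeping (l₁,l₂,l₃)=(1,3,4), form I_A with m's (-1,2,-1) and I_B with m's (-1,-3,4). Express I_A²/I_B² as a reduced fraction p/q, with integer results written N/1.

3/28

l's match ⇒ only the (l;m) 3-j factors differ between A and B.
A: triangle coeff Δ(1,3,4) = 1/252; Σ_t [0,0]: t=0:+1/240 = 1/240; (3j)²=1/84 [(1 3 4; -1 2 -1)], sign=-1
B: triangle coeff Δ(1,3,4) = 1/252; Σ_t [0,0]: t=0:+1/1440 = 1/1440; (3j)²=1/9 [(1 3 4; -1 -3 4)], sign=+1
I_A²/I_B² = (1/84)/(1/9) = 3/28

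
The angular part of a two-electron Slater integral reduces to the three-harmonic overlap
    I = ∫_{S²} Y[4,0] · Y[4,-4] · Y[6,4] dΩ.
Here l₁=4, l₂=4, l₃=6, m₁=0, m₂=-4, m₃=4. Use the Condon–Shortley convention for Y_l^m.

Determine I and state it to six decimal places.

Rules hold: Σm=0, L=14 even, 0≤6≤8.
N = 9·9·13 = 1053
Δ = 2!·6!·6!/15! = 1/1261260
Racah Σ t=0..2: t=0:+1/4608 t=1:−1/1296 t=2:+1/4608 = -7/20736
⇒ 3j(4 4 6; 0 0 0)² = 20/1287, sgn -1
Racah Σ t=0..0: t=0:+1/69120 = 1/69120
⇒ 3j(4 4 6; 0 -4 4)² = 4/143, sgn +1
4πI² = N·(3j₀)²·(3jₘ)² = 720/1573
I = -1·√(0.457724/4π) = -0.19085211

-0.190852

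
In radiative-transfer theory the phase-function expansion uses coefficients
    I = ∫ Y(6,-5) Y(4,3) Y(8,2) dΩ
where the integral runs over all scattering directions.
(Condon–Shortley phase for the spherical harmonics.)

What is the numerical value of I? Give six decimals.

-0.069313

Checks pass: Σm=0; 18 even; l₃=8∈[2,10].
(2·6+1)(2·4+1)(2·8+1) = 1989
Δ: 2! 10! 6! / 19! → 1/23279256
sum: t=0:+1/1658880 t=1:−1/518400 t=2:+1/1658880 = -1/1382400
3j²(6 4 8; 0 0 0) = Δ·Π!·Σ² = 504/46189  (sign -1)
sum: t=1:−1/2612736000 t=2:+1/87091200 = 29/2612736000
3j²(6 4 8; -5 3 2) = Δ·Π!·Σ² = 841/302328  (sign +1)
combine: 4πI² = 1989·504/46189·841/302328 = 52983/877591
take √, sign -1: I = -0.06931341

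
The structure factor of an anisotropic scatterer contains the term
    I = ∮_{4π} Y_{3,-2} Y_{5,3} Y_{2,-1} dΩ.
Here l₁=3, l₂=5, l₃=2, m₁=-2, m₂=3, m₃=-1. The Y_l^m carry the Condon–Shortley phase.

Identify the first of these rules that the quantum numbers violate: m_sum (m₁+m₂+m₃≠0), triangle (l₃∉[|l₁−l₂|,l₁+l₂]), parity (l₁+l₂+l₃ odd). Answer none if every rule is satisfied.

none

azimuthal sum: -2 + 3 − 1 = 0  ✓
2 ≤ 2 ≤ 8 (triangle on l)  ✓
L = 3 + 5 + 2 = 10 (even)  ✓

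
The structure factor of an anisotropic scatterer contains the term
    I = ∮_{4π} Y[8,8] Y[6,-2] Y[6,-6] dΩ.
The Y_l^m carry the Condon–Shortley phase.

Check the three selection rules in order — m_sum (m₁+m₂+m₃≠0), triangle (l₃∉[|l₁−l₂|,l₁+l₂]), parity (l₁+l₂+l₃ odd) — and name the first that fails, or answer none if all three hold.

none

Σmᵢ = 0  ✓
l₃∈[|l₁−l₂|,l₁+l₂]=[2,14], have l₃=6  ✓
Σlᵢ = 20 ⇒ even  ✓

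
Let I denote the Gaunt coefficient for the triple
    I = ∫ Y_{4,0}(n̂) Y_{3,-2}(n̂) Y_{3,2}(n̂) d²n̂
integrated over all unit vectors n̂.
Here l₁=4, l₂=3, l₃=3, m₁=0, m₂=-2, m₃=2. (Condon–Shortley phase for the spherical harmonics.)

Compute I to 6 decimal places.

Rules hold: Σm=0, L=10 even, 1≤3≤7.
N = 9·7·7 = 441
Δ = 4!·4!·2!/11! = 1/34650
Racah Σ t=1..3: t=1:−1/72 t=2:+1/16 t=3:−1/72 = 5/144
⇒ 3j(4 3 3; 0 0 0)² = 2/77, sgn -1
Racah Σ t=0..1: t=0:+1/576 t=1:−1/72 = -7/576
⇒ 3j(4 3 3; 0 -2 2)² = 7/198, sgn +1
4πI² = N·(3j₀)²·(3jₘ)² = 49/121
I = -1·√(0.404959/4π) = -0.17951487

-0.179515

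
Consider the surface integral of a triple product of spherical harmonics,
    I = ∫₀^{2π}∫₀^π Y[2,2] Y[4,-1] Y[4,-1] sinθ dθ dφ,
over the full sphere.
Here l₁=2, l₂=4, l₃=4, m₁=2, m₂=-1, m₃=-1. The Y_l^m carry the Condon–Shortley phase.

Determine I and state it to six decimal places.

0.200662

Rules hold: Σm=0, L=10 even, 2≤4≤6.
N = 5·9·9 = 405
Δ = 2!·2!·6!/11! = 1/13860
Racah Σ t=0..2: t=0:+1/192 t=1:−1/36 t=2:+1/192 = -5/288
⇒ 3j(2 4 4; 0 0 0)² = 20/693, sgn -1
Racah Σ t=0..0: t=0:+1/144 = 1/144
⇒ 3j(2 4 4; 2 -1 -1)² = 10/231, sgn -1
4πI² = N·(3j₀)²·(3jₘ)² = 3000/5929
I = +1·√(0.505988/4π) = 0.20066192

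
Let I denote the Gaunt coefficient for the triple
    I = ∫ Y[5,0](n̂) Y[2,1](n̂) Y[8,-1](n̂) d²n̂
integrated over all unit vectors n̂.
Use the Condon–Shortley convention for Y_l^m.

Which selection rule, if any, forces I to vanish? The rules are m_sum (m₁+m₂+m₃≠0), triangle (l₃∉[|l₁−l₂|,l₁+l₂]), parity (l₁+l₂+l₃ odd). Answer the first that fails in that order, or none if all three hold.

triangle

Σmᵢ = 0  ✓
l₃∈[|l₁−l₂|,l₁+l₂]=[3,7], have l₃=8  ✗
Σlᵢ = 15 ⇒ odd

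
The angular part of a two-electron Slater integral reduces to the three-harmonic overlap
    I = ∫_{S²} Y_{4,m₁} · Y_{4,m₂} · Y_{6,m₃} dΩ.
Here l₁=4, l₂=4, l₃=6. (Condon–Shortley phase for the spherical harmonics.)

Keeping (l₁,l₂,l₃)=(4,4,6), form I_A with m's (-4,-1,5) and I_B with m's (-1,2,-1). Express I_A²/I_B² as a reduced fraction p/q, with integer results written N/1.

88/21

l's match ⇒ only the (l;m) 3-j factors differ between A and B.
A: triangle coeff Δ(4,4,6) = 1/1261260; Σ_t [2,2]: t=2:+1/172800 = 1/172800; (3j)²=2/65 [(4 4 6; -4 -1 5)], sign=-1
B: triangle coeff Δ(4,4,6) = 1/1261260; Σ_t [0,2]: t=0:+1/172800 t=1:−1/5760 t=2:+1/3456 = 7/57600; (3j)²=21/2860 [(4 4 6; -1 2 -1)], sign=-1
I_A²/I_B² = (2/65)/(21/2860) = 88/21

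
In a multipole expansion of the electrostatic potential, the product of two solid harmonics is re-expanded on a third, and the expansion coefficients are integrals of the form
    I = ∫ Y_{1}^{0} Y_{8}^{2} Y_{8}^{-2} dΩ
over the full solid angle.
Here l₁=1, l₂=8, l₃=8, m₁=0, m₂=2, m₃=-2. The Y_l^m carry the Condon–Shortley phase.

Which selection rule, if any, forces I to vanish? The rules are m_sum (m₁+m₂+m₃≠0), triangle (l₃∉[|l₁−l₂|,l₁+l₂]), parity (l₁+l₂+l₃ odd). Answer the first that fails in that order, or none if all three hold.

parity

Σmᵢ = 0  ✓
l₃∈[|l₁−l₂|,l₁+l₂]=[7,9], have l₃=8  ✓
Σlᵢ = 17 ⇒ odd  ✗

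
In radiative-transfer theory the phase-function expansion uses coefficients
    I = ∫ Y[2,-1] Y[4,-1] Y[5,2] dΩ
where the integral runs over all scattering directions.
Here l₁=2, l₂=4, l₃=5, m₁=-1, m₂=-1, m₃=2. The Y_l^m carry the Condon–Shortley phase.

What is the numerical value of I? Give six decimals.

L=11 odd ⇒ parity kills the (l;000) factor ⇒ I = 0

0.000000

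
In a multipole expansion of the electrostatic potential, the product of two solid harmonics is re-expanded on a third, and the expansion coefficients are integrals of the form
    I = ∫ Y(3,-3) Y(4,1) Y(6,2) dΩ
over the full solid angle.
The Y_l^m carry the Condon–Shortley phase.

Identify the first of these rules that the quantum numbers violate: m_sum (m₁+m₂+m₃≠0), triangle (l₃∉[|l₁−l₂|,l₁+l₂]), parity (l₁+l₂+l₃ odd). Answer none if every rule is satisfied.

Σmᵢ = 0  ✓
l₃∈[|l₁−l₂|,l₁+l₂]=[1,7], have l₃=6  ✓
Σlᵢ = 13 ⇒ odd  ✗

parity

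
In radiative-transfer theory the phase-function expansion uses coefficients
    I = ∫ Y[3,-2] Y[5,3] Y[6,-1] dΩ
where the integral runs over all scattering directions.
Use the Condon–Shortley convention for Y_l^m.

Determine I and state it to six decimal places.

Checks pass: Σm=0; 14 even; l₃=6∈[2,8].
(2·3+1)(2·5+1)(2·6+1) = 1001
Δ: 2! 4! 8! / 15! → 1/675675
sum: t=0:+1/8640 t=1:−1/2304 t=2:+1/8640 = -7/34560
3j²(3 5 6; 0 0 0) = Δ·Π!·Σ² = 7/429  (sign -1)
sum: t=1:−1/120960 t=2:+1/17280 = 1/20160
3j²(3 5 6; -2 3 -1) = Δ·Π!·Σ² = 64/3003  (sign -1)
combine: 4πI² = 1001·7/429·64/3003 = 448/1287
take √, sign +1: I = 0.16643505

0.166435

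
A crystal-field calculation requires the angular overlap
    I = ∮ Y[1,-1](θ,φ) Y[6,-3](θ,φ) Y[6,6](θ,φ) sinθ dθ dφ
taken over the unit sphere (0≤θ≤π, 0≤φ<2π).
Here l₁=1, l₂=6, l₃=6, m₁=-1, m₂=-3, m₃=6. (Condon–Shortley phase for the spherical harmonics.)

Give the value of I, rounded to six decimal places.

-1 − 3 + 6 = 2 ≠ 0: azimuthal integral kills it; I = 0

0.000000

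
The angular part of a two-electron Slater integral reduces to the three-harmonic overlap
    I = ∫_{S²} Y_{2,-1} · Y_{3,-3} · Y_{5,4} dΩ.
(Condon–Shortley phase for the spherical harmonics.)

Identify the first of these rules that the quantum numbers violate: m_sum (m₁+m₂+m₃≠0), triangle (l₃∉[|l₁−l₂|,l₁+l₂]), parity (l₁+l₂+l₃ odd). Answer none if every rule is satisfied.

m₁+m₂+m₃ = -1 − 3 + 4 = 0  ✓
triangle: |2−3|=1 ≤ l₃=5 ≤ 2+3=5  ✓
parity: l₁+l₂+l₃ = 10 is even  ✓

none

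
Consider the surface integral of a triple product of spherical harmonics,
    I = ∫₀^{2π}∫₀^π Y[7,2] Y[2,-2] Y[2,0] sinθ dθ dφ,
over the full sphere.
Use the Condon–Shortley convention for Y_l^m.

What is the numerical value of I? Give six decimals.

0.000000

|7−2|≤2≤7+2 violated ⇒ I = 0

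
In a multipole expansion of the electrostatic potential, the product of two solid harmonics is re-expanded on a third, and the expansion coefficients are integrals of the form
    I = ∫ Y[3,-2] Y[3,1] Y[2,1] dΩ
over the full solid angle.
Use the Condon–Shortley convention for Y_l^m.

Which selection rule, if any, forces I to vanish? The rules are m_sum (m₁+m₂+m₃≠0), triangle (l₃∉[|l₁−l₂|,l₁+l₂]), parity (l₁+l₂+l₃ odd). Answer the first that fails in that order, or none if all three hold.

none

Σmᵢ = 0  ✓
l₃∈[|l₁−l₂|,l₁+l₂]=[0,6], have l₃=2  ✓
Σlᵢ = 8 ⇒ even  ✓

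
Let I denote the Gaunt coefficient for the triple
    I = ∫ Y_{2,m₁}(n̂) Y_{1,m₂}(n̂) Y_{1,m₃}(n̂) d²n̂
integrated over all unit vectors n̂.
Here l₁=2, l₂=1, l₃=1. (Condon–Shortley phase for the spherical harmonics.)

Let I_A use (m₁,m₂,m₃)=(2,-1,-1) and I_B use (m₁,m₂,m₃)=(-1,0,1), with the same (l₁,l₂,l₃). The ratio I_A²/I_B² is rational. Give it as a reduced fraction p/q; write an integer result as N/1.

2/1

Shared (l₁,l₂,l₃)=(2,1,1): N and (l;000)² cancel in I_A²/I_B².
A: Δ = 2!·2!·0!/5! = 1/30; Racah Σ t=0..0: t=0:+1/4 = 1/4; ⇒ 3j(2 1 1; 2 -1 -1)² = 1/5, sgn +1
B: Δ = 2!·2!·0!/5! = 1/30; Racah Σ t=1..1: t=1:−1/2 = -1/2; ⇒ 3j(2 1 1; -1 0 1)² = 1/10, sgn -1
I_A²/I_B² = (1/5)/(1/10) = 2/1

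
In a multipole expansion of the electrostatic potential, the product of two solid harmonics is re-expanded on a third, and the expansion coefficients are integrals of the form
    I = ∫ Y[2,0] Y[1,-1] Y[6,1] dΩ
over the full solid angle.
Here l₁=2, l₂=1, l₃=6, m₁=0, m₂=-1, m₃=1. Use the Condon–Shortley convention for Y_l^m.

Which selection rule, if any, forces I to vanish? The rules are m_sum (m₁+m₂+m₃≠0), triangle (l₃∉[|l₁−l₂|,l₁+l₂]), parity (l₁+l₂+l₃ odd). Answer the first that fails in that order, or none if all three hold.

triangle

m₁+m₂+m₃ = 0 − 1 + 1 = 0  ✓
triangle: |2−1|=1 ≤ l₃=6 ≤ 2+1=3  ✗
parity: l₁+l₂+l₃ = 9 is odd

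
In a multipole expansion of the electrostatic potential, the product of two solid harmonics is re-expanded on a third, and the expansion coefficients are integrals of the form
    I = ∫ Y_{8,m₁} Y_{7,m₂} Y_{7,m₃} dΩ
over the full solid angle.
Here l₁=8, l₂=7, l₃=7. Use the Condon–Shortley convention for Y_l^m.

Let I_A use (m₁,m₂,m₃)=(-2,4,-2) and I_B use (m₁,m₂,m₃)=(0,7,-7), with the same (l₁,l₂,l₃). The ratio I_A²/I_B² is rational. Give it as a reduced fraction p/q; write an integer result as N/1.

15840/1183

l's match ⇒ only the (l;m) 3-j factors differ between A and B.
A: triangle coeff Δ(8,7,7) = 1/22086194130; Σ_t [5,8]: t=5:−1/373248000 t=6:+1/99532800 t=7:−1/174182400 t=8:+1/2090188800 = 11/5225472000; (3j)²=528/96577 [(8 7 7; -2 4 -2)], sign=-1
B: triangle coeff Δ(8,7,7) = 1/22086194130; Σ_t [8,8]: t=8:+1/1170505728000 = 1/1170505728000; (3j)²=91/222870 [(8 7 7; 0 7 -7)], sign=+1
I_A²/I_B² = (528/96577)/(91/222870) = 15840/1183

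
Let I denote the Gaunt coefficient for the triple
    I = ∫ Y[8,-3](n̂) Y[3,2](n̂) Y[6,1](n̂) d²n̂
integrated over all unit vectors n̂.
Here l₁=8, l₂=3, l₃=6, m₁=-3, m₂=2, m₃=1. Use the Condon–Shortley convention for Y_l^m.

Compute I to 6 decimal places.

L=17 odd ⇒ parity kills the (l;000) factor ⇒ I = 0

0.000000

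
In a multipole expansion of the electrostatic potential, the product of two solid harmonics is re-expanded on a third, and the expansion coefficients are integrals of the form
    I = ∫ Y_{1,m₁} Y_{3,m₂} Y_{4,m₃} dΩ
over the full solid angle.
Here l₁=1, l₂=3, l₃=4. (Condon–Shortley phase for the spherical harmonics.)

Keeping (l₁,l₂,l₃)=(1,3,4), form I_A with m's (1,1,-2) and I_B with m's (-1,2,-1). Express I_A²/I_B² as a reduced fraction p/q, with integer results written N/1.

5/1

l's match ⇒ only the (l;m) 3-j factors differ between A and B.
A: triangle coeff Δ(1,3,4) = 1/252; Σ_t [0,0]: t=0:+1/96 = 1/96; (3j)²=5/84 [(1 3 4; 1 1 -2)], sign=+1
B: triangle coeff Δ(1,3,4) = 1/252; Σ_t [0,0]: t=0:+1/240 = 1/240; (3j)²=1/84 [(1 3 4; -1 2 -1)], sign=-1
I_A²/I_B² = (5/84)/(1/84) = 5/1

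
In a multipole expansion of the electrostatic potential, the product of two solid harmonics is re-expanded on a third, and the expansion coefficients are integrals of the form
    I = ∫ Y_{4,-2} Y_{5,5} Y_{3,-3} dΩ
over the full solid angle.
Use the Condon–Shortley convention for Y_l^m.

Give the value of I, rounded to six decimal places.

m-sum 0 ✓  L=12 even ✓  1≤3≤9 ✓
Π(2lᵢ+1) = 9×11×7 = 693
triangle coeff Δ(4,5,3) = 1/180180
Σ_t [2,4]: t=2:+1/576 t=3:−1/144 t=4:+1/576 = -1/288
(3j)²=20/1001 [(4 5 3; 0 0 0)], sign=+1
Σ_t [6,6]: t=6:+1/34560 = 1/34560
(3j)²=5/286 [(4 5 3; -2 5 -3)], sign=+1
⇒ 4πI² = 450/1859
I = (+1)√(450/1859/(4π)) = 0.13879110

0.138791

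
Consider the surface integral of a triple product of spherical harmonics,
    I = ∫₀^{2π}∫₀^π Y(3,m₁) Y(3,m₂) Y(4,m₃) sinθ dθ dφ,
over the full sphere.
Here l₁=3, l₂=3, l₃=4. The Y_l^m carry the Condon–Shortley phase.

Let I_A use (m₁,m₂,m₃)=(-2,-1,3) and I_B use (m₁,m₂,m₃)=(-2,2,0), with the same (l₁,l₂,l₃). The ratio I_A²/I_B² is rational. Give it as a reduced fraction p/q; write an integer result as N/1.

2/7

l's match ⇒ only the (l;m) 3-j factors differ between A and B.
A: triangle coeff Δ(3,3,4) = 1/34650; Σ_t [1,2]: t=1:−1/144 t=2:+1/288 = -1/288; (3j)²=1/99 [(3 3 4; -2 -1 3)], sign=+1
B: triangle coeff Δ(3,3,4) = 1/34650; Σ_t [1,2]: t=1:−1/576 t=2:+1/72 = 7/576; (3j)²=7/198 [(3 3 4; -2 2 0)], sign=+1
I_A²/I_B² = (1/99)/(7/198) = 2/7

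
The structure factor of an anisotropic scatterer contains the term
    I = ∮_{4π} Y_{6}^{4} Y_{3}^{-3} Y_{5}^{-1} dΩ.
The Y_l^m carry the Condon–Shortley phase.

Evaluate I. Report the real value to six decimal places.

Checks pass: Σm=0; 14 even; l₃=5∈[3,9].
(2·6+1)(2·3+1)(2·5+1) = 1001
Δ: 4! 8! 2! / 15! → 1/675675
sum: t=1:−1/8640 t=2:+1/2304 t=3:−1/8640 = 7/34560
3j²(6 3 5; 0 0 0) = Δ·Π!·Σ² = 7/429  (sign -1)
sum: t=0:+1/69120 = 1/69120
3j²(6 3 5; 4 -3 -1) = Δ·Π!·Σ² = 4/143  (sign +1)
combine: 4πI² = 1001·7/429·4/143 = 196/429
take √, sign -1: I = -0.19067531

-0.190675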